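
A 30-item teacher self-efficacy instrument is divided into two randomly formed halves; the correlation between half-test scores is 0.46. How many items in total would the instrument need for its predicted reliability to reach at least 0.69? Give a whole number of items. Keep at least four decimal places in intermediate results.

40

Corrected full-test reliability: r_full = 2 × 0.46 / (1 + 0.46) ≈ 0.6301
n = r_tgt(1 − r_full) / [r_full(1 − r_tgt)] = 0.69 × 0.3699 / (0.6301 × 0.31) ≈ 1.3067
Items = 1.3067 × 30 ≈ 39.20 → 40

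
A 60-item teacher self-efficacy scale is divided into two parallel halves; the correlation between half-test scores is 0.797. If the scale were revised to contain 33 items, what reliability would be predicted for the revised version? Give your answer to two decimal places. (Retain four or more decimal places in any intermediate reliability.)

Spearman-Brown correction (n = 2): r_full = 2·0.797/(1 + 0.797) = 0.8870
Then adjust to 33 items: n = 33/60 = 0.5500
r_new = n·r_full / (1 + (n − 1)·r_full) = 0.4879 / 0.6009 ≈ 0.8119

0.81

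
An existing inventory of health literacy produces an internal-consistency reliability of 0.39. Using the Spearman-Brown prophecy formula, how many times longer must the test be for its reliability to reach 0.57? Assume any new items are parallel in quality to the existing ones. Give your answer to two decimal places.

Rearranging the Spearman-Brown formula for n,
n = r_target (1 − r_old) / [ r_old (1 − r_target) ]
n = 0.57 × (1 − 0.39) / [ 0.39 × (1 − 0.57) ]
  = 0.3477 / 0.1677 = 2.0733

2.07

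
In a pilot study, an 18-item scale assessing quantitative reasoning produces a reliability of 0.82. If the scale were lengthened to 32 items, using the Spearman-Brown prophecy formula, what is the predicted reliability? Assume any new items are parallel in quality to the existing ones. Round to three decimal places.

Length ratio n = 32/18 = 1.7778
r_new = (1.7778 × 0.82) / (1 + (1.7778 − 1) × 0.82)
r_new = 1.4578 / 1.6378 ≈ 0.8901

0.890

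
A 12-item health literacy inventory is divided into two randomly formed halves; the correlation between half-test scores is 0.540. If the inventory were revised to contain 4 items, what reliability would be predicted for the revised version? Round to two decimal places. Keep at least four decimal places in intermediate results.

0.44

Full-test reliability from the split-half r: r_full = 2(0.540)/(1 + 0.540) = 0.7013
Length factor from 12 to 4 items: n = 4/12 = 0.3333
r_new = n·r_full / (1 + (n − 1)·r_full) = 0.2337 / 0.5324 ≈ 0.4390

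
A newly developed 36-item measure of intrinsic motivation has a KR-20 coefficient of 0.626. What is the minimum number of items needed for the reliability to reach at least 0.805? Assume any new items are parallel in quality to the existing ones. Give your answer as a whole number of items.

89

Invert Spearman-Brown to solve for n:
n = r*(1 − r) / [ r (1 − r*) ]
n = [0.805 × 0.374] / [0.626 × 0.195]
n = 0.301070 / 0.122070 ≈ 2.4664
2.4664 × 36 = 88.79 → 89 items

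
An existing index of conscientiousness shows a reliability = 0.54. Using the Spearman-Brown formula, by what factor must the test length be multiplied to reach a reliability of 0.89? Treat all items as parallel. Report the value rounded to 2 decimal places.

6.89

Rearranging the Spearman-Brown formula for n,
n = r*(1 − r) / [ r (1 − r*) ]
n = [0.89 × 0.46] / [0.54 × 0.11]
  = 0.4094 / 0.0594 = 6.8923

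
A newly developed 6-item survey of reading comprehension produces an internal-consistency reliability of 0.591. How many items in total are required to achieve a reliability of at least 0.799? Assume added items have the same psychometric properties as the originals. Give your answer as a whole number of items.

17

n = 0.799 × (1 − 0.591) / [ 0.591 × (1 − 0.799) ]
n = 0.326791 / 0.118791 ≈ 2.7510
Items needed = n × 6 = 2.7510 × 6 ≈ 16.51 → round up to 17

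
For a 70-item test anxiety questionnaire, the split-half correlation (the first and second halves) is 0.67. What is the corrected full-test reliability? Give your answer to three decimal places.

0.802

Each half is half the length of the full test, so the full test is n = 2 times a half.
r_full = 2(0.67) / (1 + 0.67)
r_full = 1.3400 / 1.6700 ≈ 0.8024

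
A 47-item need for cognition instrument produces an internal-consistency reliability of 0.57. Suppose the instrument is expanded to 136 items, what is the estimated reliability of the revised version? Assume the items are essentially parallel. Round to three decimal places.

0.793

The new length is 136/47 = 2.8936 times the old.
r_new = 2.8936·0.57 / [1 + (2.8936 − 1)·0.57]
r_new = 1.6494 / 2.0794 ≈ 0.7932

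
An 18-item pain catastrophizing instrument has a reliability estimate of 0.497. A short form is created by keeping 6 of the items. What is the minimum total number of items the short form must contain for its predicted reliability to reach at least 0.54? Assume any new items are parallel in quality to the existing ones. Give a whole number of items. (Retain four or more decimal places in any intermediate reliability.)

22

First, r for the 6-item form: n = 6/18 = 0.3333, so r_6 = 0.3333·0.497/(1 + (0.3333 − 1)·0.497) = 0.2477
Length factor from the short form to reach 0.54: n' = 0.54(1 − 0.2477) / [0.2477(1 − 0.54)] ≈ 3.5653
Items = 3.5653 × 6 ≈ 21.39 → 22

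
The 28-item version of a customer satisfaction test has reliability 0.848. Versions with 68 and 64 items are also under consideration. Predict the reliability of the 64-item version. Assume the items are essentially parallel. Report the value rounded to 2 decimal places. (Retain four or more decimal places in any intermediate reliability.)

Only the ratio of lengths matters: n = 64/28 = 2.2857
r_{64} = n·r / (1 + (n − 1)·r) = 1.9383 / 2.0903 ≈ 0.9273

0.93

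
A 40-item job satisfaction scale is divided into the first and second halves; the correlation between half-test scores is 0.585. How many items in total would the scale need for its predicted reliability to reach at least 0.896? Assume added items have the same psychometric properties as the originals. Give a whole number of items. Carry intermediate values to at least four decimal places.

123

r_full = 2(0.585)/(1 + 0.585) = 0.7382
n = r_tgt(1 − r_full) / [r_full(1 − r_tgt)] = 0.896 × 0.2618 / (0.7382 × 0.104) ≈ 3.0554
Required items = 3.0554 × 40 = 122.22, so 123 items.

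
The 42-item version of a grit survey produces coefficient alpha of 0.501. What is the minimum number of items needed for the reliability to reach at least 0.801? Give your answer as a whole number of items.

Rearranging the Spearman-Brown formula for n,
n = r_target (1 − r_old) / [ r_old (1 − r_target) ]
n = 0.801 × (1 − 0.501) / [ 0.501 × (1 − 0.801) ]
n = 0.399699 / 0.099699 ≈ 4.0091
So the test needs 4.0091 × 42 ≈ 168.38 items; rounding up, 169.

169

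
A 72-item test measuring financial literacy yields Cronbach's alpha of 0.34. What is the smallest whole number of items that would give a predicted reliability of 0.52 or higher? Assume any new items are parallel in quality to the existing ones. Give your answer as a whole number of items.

152

Rearranging the Spearman-Brown formula for n,
n = r_target (1 − r_old) / [ r_old (1 − r_target) ]
n = 0.52(1 − 0.34) / [0.34(1 − 0.52)]
  = 0.3432 / 0.1632 = 2.1029
Items needed = n × 72 = 2.1029 × 72 ≈ 151.41 → round up to 152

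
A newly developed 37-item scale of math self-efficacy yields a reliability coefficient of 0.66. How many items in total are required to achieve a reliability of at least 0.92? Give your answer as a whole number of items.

220

Rearranging the Spearman-Brown formula for n,
n = r*(1 − r) / [ r (1 − r*) ]
n = 0.92(1 − 0.66) / [0.66(1 − 0.92)]
  = 0.3128 / 0.0528 = 5.9242
So the test needs 5.9242 × 37 ≈ 219.20 items; rounding up, 220.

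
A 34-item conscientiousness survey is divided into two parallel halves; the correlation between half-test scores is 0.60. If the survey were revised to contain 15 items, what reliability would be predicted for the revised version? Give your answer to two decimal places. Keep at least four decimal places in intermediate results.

0.57

Full-test reliability from the split-half r: r_full = 2(0.60)/(1 + 0.60) = 0.7500
Then adjust to 15 items: n = 15/34 = 0.4412
r_new = n·r_full / (1 + (n − 1)·r_full) = 0.3309 / 0.5809 ≈ 0.5696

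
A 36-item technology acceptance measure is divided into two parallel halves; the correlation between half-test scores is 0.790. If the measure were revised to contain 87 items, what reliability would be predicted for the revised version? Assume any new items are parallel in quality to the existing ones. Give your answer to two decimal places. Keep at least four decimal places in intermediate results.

0.95

Spearman-Brown correction (n = 2): r_full = 2·0.790/(1 + 0.790) = 0.8827
Length factor from 36 to 87 items: n = 87/36 = 2.4167
r_new = n·r_full / (1 + (n − 1)·r_full) = 2.1332 / 2.2505 ≈ 0.9479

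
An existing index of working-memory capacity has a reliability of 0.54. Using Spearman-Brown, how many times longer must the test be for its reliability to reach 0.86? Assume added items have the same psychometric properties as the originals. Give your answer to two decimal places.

5.23

Rearranging the Spearman-Brown formula for n,
n = r*(1 − r) / [ r (1 − r*) ]
n = [0.86 × 0.46] / [0.54 × 0.14]
  = 0.3956 / 0.0756 = 5.2328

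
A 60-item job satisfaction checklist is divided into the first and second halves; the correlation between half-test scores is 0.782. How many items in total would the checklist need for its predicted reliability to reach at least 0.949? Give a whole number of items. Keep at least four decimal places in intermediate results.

Corrected full-test reliability: r_full = 2 × 0.782 / (1 + 0.782) ≈ 0.8777
Solve Spearman-Brown for n: n = 0.949(1 − 0.8777) / [0.8777(1 − 0.949)] = 2.5928
Items = 2.5928 × 60 ≈ 155.57 → 156

156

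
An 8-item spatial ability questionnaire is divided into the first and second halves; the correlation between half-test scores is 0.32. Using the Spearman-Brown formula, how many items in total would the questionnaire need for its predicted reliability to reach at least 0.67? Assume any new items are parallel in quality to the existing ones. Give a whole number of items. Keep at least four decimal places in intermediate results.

Corrected full-test reliability: r_full = 2 × 0.32 / (1 + 0.32) ≈ 0.4848
Solve Spearman-Brown for n: n = 0.67(1 − 0.4848) / [0.4848(1 − 0.67)] = 2.1576
Items = 2.1576 × 8 ≈ 17.26 → 18

18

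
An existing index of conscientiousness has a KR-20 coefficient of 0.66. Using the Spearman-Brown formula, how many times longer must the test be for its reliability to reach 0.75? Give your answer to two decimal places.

1.55

Rearranging the Spearman-Brown formula for n,
n = r*(1 − r) / [ r (1 − r*) ]
n = [0.75 × 0.34] / [0.66 × 0.25]
n = 0.2550 / 0.1650 ≈ 1.5455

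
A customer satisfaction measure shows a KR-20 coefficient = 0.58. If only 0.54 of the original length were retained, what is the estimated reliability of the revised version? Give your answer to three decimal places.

Spearman-Brown: r_new = n·r / (1 + (n − 1)·r)
r_new = (0.54 × 0.58) / (1 + (0.54 − 1) × 0.58)
     = 0.3132 / 0.7332 = 0.4272

0.427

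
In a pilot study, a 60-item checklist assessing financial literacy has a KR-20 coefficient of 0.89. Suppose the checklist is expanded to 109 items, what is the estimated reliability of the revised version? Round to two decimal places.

The new length is 109/60 = 1.8167 times the old.
r_new = 1.8167·0.89 / [1 + (1.8167 − 1)·0.89]
     = 1.6169 / 1.7269 = 0.9363

0.94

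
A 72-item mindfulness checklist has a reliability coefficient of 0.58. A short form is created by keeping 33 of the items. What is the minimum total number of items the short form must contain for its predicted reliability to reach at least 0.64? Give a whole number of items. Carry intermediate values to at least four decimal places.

93

First, r for the 33-item form: n = 33/72 = 0.4583, so r_33 = 0.4583·0.58/(1 + (0.4583 − 1)·0.58) = 0.3876
Length factor from the short form to reach 0.64: n' = 0.64(1 − 0.3876) / [0.3876(1 − 0.64)] ≈ 2.8089
Total items = 2.8089 × 33 = 92.69, rounded up to 93.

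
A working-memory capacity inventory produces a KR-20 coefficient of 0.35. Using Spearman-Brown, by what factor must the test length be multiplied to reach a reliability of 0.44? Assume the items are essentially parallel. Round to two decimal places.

n = [0.44 × 0.65] / [0.35 × 0.56]
  = 0.2860 / 0.1960 = 1.4592

1.46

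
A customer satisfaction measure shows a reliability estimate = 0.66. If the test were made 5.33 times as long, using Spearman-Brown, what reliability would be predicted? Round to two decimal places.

r_new = 5.33·0.66 / [1 + (5.33 − 1)·0.66]
r_new = 3.5178 / 3.8578 ≈ 0.9119

0.91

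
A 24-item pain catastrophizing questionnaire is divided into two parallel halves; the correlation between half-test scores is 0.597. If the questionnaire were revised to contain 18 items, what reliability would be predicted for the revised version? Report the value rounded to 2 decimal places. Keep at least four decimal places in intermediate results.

0.69

Full-test reliability from the split-half r: r_full = 2(0.597)/(1 + 0.597) = 0.7477
Then adjust to 18 items: n = 18/24 = 0.7500
r_new = n·r_full / (1 + (n − 1)·r_full) = 0.5608 / 0.8131 ≈ 0.6897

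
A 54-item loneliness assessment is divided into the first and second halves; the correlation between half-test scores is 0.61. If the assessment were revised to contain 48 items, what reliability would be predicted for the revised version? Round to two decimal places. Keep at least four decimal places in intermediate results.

First correct the split-half correlation to full-test reliability: r_full = 2 × 0.61 / (1 + 0.61) ≈ 0.7578
Length factor from 54 to 48 items: n = 48/54 = 0.8889
r_new = n·r_full / (1 + (n − 1)·r_full) = 0.6736 / 0.9158 ≈ 0.7355

0.74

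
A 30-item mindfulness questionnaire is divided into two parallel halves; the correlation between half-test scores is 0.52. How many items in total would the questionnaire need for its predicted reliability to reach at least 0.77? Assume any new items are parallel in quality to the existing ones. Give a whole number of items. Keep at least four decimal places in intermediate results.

47

Corrected full-test reliability: r_full = 2 × 0.52 / (1 + 0.52) ≈ 0.6842
n = r_tgt(1 − r_full) / [r_full(1 − r_tgt)] = 0.77 × 0.3158 / (0.6842 × 0.23) ≈ 1.5452
Items = 1.5452 × 30 ≈ 46.36 → 47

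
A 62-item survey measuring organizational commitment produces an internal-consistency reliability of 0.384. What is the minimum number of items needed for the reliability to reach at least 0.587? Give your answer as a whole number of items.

142

Invert Spearman-Brown to solve for n:
n = r_target (1 − r_old) / [ r_old (1 − r_target) ]
n = 0.587(1 − 0.384) / [0.384(1 − 0.587)]
n = 0.361592 / 0.158592 ≈ 2.2800
2.2800 × 62 = 141.36 → 142 items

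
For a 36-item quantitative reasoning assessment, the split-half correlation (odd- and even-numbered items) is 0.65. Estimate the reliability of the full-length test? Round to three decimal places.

0.788

Each half is half the length of the full test, so the full test is n = 2 times a half.
r_full = 2r_hh / (1 + r_hh) = 2 × 0.65 / (1 + 0.65)
r_full = 1.3000 / 1.6500 ≈ 0.7879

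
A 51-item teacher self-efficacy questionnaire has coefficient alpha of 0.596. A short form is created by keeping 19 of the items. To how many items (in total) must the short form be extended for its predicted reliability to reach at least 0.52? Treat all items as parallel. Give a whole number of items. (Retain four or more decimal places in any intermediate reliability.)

38

Short-form reliability: n = 19/51 = 0.3725; r_19 = n·r/(1+(n−1)r) ≈ 0.3546
Length factor from the short form to reach 0.52: n' = 0.52(1 − 0.3546) / [0.3546(1 − 0.52)] ≈ 1.9718
Total items = 1.9718 × 19 = 37.46, rounded up to 38.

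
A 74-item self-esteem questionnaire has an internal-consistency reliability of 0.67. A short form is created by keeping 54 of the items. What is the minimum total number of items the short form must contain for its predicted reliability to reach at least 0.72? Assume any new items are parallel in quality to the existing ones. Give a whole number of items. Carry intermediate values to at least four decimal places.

Short-form reliability: n = 54/74 = 0.7297; r_54 = n·r/(1+(n−1)r) ≈ 0.5970
Then solve for n' with r_old = 0.5970, r_target = 0.72: n' = 0.72(1 − 0.5970)/[0.5970(1 − 0.72)] = 1.7358
Total items = 1.7358 × 54 = 93.73, rounded up to 94.

94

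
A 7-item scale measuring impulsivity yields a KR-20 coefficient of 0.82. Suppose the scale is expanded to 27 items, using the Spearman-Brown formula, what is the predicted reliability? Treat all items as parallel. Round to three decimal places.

0.946

Length ratio n = 27/7 = 3.8571
Apply the Spearman-Brown prophecy formula, r' = nr / [1 + (n − 1)r]:
r_new = 3.8571·0.82 / [1 + (3.8571 − 1)·0.82]
     = 3.1628 / 3.3428 = 0.9462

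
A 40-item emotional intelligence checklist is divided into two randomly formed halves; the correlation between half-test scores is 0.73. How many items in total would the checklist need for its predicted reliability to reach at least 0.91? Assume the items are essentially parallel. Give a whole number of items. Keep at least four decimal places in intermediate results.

75

r_full = 2(0.73)/(1 + 0.73) = 0.8439
Solve Spearman-Brown for n: n = 0.91(1 − 0.8439) / [0.8439(1 − 0.91)] = 1.8703
Items = 1.8703 × 40 ≈ 74.81 → 75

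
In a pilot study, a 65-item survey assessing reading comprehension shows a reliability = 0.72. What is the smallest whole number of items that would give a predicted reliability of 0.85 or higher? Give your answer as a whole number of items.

144

Spearman-Brown solved for the length factor n:
n = r*(1 − r) / [ r (1 − r*) ]
n = 0.85 × (1 − 0.72) / [ 0.72 × (1 − 0.85) ]
n = 0.2380 / 0.1080 ≈ 2.2037
Items needed = n × 65 = 2.2037 × 65 ≈ 143.24 → round up to 144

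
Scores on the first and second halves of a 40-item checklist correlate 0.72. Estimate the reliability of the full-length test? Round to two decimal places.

0.84

Each half is half the length of the full test, so the full test is n = 2 times a half.
r_full = 2(0.72) / (1 + 0.72)
       = 1.4400 / 1.7200 = 0.8372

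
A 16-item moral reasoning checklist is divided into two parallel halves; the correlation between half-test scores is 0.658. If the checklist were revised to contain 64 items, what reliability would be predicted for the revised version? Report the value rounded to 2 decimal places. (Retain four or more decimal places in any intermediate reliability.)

Full-test reliability from the split-half r: r_full = 2(0.658)/(1 + 0.658) = 0.7937
Length factor from 16 to 64 items: n = 64/16 = 4.0000
r_new = n·r_full / (1 + (n − 1)·r_full) = 3.1748 / 3.3811 ≈ 0.9390

0.94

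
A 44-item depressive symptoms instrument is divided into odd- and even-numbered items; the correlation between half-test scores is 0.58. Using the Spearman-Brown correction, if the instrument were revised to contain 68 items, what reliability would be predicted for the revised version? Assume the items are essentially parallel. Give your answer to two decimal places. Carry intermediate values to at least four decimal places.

Spearman-Brown correction (n = 2): r_full = 2·0.58/(1 + 0.58) = 0.7342
Length factor from 44 to 68 items: n = 68/44 = 1.5455
r_new = n·r_full / (1 + (n − 1)·r_full) = 1.1347 / 1.4005 ≈ 0.8102

0.81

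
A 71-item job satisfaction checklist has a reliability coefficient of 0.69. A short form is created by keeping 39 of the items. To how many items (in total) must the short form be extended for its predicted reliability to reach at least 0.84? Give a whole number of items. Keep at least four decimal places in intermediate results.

Short-form reliability: n = 39/71 = 0.5493; r_39 = n·r/(1+(n−1)r) ≈ 0.5501
Length factor from the short form to reach 0.84: n' = 0.84(1 − 0.5501) / [0.5501(1 − 0.84)] ≈ 4.2937
Items = 4.2937 × 39 ≈ 167.45 → 168

168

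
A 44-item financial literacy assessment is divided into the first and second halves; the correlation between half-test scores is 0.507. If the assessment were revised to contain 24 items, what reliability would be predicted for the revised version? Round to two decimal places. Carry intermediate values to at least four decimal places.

0.53

First correct the split-half correlation to full-test reliability: r_full = 2 × 0.507 / (1 + 0.507) ≈ 0.6729
Then adjust to 24 items: n = 24/44 = 0.5455
r_new = n·r_full / (1 + (n − 1)·r_full) = 0.3671 / 0.6942 ≈ 0.5288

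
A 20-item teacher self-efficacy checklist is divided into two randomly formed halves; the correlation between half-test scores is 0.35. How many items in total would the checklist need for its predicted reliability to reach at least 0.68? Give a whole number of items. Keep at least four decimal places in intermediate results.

40

Corrected full-test reliability: r_full = 2 × 0.35 / (1 + 0.35) ≈ 0.5185
Solve Spearman-Brown for n: n = 0.68(1 − 0.5185) / [0.5185(1 − 0.68)] = 1.9734
Items = 1.9734 × 20 ≈ 39.47 → 40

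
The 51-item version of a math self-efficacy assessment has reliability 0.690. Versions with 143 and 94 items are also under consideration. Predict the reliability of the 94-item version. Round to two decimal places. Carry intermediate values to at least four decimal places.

0.80

Only the ratio of lengths matters: n = 94/51 = 1.8431
r_{94} = n·r / (1 + (n − 1)·r) = 1.2717 / 1.5817 ≈ 0.8040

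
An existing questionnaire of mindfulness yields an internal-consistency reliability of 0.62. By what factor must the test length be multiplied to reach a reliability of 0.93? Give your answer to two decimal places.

Spearman-Brown solved for the length factor n:
n = r*(1 − r) / [ r (1 − r*) ]
n = [0.93 × 0.38] / [0.62 × 0.07]
n = 0.3534 / 0.0434 ≈ 8.1429

8.14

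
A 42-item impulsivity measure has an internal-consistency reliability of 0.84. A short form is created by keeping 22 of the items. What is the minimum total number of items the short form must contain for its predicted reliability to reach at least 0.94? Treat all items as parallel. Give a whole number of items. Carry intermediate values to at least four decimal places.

126

Short-form reliability: n = 22/42 = 0.5238; r_22 = n·r/(1+(n−1)r) ≈ 0.7333
Then solve for n' with r_old = 0.7333, r_target = 0.94: n' = 0.94(1 − 0.7333)/[0.7333(1 − 0.94)] = 5.6979
Total items = 5.6979 × 22 = 125.35, rounded up to 126.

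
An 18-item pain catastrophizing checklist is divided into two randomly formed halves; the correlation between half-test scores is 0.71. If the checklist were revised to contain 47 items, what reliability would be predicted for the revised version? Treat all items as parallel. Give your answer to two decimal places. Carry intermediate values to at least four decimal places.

First correct the split-half correlation to full-test reliability: r_full = 2 × 0.71 / (1 + 0.71) ≈ 0.8304
Length factor from 18 to 47 items: n = 47/18 = 2.6111
r_new = n·r_full / (1 + (n − 1)·r_full) = 2.1683 / 2.3379 ≈ 0.9275

0.93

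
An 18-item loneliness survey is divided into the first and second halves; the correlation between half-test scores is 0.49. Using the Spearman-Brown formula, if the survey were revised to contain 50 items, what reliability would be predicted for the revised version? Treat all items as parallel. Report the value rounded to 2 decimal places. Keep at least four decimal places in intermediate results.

First correct the split-half correlation to full-test reliability: r_full = 2 × 0.49 / (1 + 0.49) ≈ 0.6577
Length factor from 18 to 50 items: n = 50/18 = 2.7778
r_new = n·r_full / (1 + (n − 1)·r_full) = 1.8270 / 2.1693 ≈ 0.8422

0.84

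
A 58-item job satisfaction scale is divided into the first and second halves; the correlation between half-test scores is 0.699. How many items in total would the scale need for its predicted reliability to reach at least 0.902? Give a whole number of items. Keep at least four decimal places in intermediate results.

r_full = 2(0.699)/(1 + 0.699) = 0.8228
n = r_tgt(1 − r_full) / [r_full(1 − r_tgt)] = 0.902 × 0.1772 / (0.8228 × 0.098) ≈ 1.9822
Items = 1.9822 × 58 ≈ 114.97 → 115

115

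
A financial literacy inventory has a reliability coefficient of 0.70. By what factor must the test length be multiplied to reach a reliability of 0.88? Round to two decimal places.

n = 0.88(1 − 0.70) / [0.70(1 − 0.88)]
n = 0.2640 / 0.0840 ≈ 3.1429

3.14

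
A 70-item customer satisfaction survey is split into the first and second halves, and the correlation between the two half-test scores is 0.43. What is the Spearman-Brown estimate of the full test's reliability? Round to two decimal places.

0.60

r_full = 2r_hh / (1 + r_hh) = 2 × 0.43 / (1 + 0.43)
       = 0.8600 / 1.4300 = 0.6014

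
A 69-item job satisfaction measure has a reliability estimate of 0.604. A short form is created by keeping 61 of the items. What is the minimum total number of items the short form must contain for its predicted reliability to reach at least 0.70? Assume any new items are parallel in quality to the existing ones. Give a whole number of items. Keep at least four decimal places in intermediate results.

106

Short-form reliability: n = 61/69 = 0.8841; r_61 = n·r/(1+(n−1)r) ≈ 0.5742
Length factor from the short form to reach 0.70: n' = 0.70(1 − 0.5742) / [0.5742(1 − 0.70)] ≈ 1.7303
Items = 1.7303 × 61 ≈ 105.55 → 106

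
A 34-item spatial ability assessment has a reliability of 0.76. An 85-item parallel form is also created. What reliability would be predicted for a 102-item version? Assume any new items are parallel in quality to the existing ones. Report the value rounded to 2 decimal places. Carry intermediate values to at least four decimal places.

Only the ratio of lengths matters: n = 102/34 = 3.0000
r_{102} = n·r / (1 + (n − 1)·r) = 2.2800 / 2.5200 ≈ 0.9048

0.90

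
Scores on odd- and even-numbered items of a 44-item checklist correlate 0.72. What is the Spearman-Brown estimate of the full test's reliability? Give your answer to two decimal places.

r_full = 2(0.72) / (1 + 0.72)
r_full = 1.4400 / 1.7200 ≈ 0.8372

0.84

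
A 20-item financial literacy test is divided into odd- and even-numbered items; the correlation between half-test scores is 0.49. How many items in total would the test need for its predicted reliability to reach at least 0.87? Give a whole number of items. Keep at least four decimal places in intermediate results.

70

Corrected full-test reliability: r_full = 2 × 0.49 / (1 + 0.49) ≈ 0.6577
Solve Spearman-Brown for n: n = 0.87(1 − 0.6577) / [0.6577(1 − 0.87)] = 3.4830
Items = 3.4830 × 20 ≈ 69.66 → 70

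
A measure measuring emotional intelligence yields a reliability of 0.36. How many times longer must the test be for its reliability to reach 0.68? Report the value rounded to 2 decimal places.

3.78

n = 0.68(1 − 0.36) / [0.36(1 − 0.68)]
  = 0.4352 / 0.1152 = 3.7778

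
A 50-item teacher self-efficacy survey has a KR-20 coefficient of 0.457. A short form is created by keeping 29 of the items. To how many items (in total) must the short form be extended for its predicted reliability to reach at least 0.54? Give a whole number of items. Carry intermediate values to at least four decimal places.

First, r for the 29-item form: n = 29/50 = 0.5800, so r_29 = 0.5800·0.457/(1 + (0.5800 − 1)·0.457) = 0.3280
Length factor from the short form to reach 0.54: n' = 0.54(1 − 0.3280) / [0.3280(1 − 0.54)] ≈ 2.4051
Total items = 2.4051 × 29 = 69.75, rounded up to 70.

70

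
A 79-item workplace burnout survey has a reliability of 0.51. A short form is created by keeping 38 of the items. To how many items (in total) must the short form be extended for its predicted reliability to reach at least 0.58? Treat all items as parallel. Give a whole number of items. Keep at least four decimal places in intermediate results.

Short-form reliability: n = 38/79 = 0.4810; r_38 = n·r/(1+(n−1)r) ≈ 0.3336
Length factor from the short form to reach 0.58: n' = 0.58(1 − 0.3336) / [0.3336(1 − 0.58)] ≈ 2.7586
Total items = 2.7586 × 38 = 104.83, rounded up to 105.

105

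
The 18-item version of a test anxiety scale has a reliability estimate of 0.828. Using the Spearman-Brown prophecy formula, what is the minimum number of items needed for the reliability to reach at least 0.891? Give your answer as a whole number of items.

n = [0.891 × 0.172] / [0.828 × 0.109]
n = 0.153252 / 0.090252 ≈ 1.6980
So the test needs 1.6980 × 18 ≈ 30.56 items; rounding up, 31.

31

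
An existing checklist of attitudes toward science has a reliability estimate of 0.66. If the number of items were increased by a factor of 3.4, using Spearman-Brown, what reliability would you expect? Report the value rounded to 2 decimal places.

0.87

r_new = 3.4·0.66 / [1 + (3.4 − 1)·0.66]
r_new = 2.2440 / 2.5840 ≈ 0.8684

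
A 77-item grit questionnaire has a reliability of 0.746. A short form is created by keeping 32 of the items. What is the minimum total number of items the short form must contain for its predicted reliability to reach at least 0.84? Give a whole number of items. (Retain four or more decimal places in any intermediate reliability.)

138

First, r for the 32-item form: n = 32/77 = 0.4156, so r_32 = 0.4156·0.746/(1 + (0.4156 − 1)·0.746) = 0.5497
Then solve for n' with r_old = 0.5497, r_target = 0.84: n' = 0.84(1 − 0.5497)/[0.5497(1 − 0.84)] = 4.3007
Total items = 4.3007 × 32 = 137.62, rounded up to 138.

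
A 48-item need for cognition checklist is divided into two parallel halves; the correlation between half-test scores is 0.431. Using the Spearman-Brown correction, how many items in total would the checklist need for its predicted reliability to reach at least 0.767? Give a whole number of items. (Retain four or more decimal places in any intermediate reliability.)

r_full = 2(0.431)/(1 + 0.431) = 0.6024
n = r_tgt(1 − r_full) / [r_full(1 − r_tgt)] = 0.767 × 0.3976 / (0.6024 × 0.233) ≈ 2.1727
Items = 2.1727 × 48 ≈ 104.29 → 105

105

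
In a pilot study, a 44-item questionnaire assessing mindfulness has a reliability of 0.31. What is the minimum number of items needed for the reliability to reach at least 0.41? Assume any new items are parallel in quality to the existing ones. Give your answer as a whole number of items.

69

n = 0.41(1 − 0.31) / [0.31(1 − 0.41)]
  = 0.2829 / 0.1829 = 1.5467
1.5467 × 44 = 68.05 → 69 items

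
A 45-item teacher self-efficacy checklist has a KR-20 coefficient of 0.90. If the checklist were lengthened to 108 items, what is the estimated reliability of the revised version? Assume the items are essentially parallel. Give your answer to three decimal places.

0.956

The new length is 108/45 = 2.4 times the old.
Spearman-Brown: r_new = n·r / (1 + (n − 1)·r)
r_new = 2.4·0.90 / [1 + (2.4 − 1)·0.90]
r_new = 2.1600 / 2.2600 ≈ 0.9558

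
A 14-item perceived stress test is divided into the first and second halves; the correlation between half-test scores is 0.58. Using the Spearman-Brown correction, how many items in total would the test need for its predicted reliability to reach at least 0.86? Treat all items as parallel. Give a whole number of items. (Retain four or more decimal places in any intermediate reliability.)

32

Corrected full-test reliability: r_full = 2 × 0.58 / (1 + 0.58) ≈ 0.7342
n = r_tgt(1 − r_full) / [r_full(1 − r_tgt)] = 0.86 × 0.2658 / (0.7342 × 0.14) ≈ 2.2239
Items = 2.2239 × 14 ≈ 31.13 → 32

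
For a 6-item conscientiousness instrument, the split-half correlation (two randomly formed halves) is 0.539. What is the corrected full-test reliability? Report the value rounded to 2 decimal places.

The full test is twice the length of either half (n = 2).
r_full = 2(0.539) / (1 + 0.539)
       = 1.0780 / 1.5390 = 0.7005

0.70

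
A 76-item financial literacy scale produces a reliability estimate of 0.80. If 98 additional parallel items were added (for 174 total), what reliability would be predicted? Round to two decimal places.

The new length is 174/76 = 2.2895 times the old.
r_new = 2.2895·0.80 / [1 + (2.2895 − 1)·0.80]
r_new = 1.8316 / 2.0316 ≈ 0.9016

0.90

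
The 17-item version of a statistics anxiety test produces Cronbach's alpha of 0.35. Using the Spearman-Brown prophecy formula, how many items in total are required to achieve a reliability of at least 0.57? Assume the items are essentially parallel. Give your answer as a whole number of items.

42

Invert Spearman-Brown to solve for n:
n = r*(1 − r) / [ r (1 − r*) ]
n = 0.57 × (1 − 0.35) / [ 0.35 × (1 − 0.57) ]
  = 0.3705 / 0.1505 = 2.4618
Items needed = n × 17 = 2.4618 × 17 ≈ 41.85 → round up to 42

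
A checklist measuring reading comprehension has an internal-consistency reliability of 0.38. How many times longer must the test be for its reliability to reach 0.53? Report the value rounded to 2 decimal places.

Spearman-Brown solved for the length factor n:
n = r*(1 − r) / [ r (1 − r*) ]
n = 0.53(1 − 0.38) / [0.38(1 − 0.53)]
n = 0.3286 / 0.1786 ≈ 1.8399

1.84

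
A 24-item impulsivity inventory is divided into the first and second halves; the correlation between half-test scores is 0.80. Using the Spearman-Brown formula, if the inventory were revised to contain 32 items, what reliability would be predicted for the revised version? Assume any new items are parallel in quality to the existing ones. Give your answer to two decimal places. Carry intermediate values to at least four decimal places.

Spearman-Brown correction (n = 2): r_full = 2·0.80/(1 + 0.80) = 0.8889
Then adjust to 32 items: n = 32/24 = 1.3333
r_new = n·r_full / (1 + (n − 1)·r_full) = 1.1852 / 1.2963 ≈ 0.9143

0.91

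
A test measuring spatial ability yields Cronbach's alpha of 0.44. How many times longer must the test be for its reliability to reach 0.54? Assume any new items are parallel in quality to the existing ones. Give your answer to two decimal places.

Rearranging the Spearman-Brown formula for n,
n = r_target (1 − r_old) / [ r_old (1 − r_target) ]
n = [0.54 × 0.56] / [0.44 × 0.46]
n = 0.3024 / 0.2024 ≈ 1.4941

1.49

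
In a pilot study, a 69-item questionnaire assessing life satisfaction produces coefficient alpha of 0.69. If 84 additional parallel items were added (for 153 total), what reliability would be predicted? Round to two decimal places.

0.83

n = 153/69 = 2.2174
Spearman-Brown: r_new = n·r / (1 + (n − 1)·r)
r_new = (2.2174 × 0.69) / (1 + (2.2174 − 1) × 0.69)
     = 1.5300 / 1.8400 = 0.8315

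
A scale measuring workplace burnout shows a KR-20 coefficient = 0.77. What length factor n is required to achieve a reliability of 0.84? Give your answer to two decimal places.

Invert Spearman-Brown to solve for n:
n = r_target (1 − r_old) / [ r_old (1 − r_target) ]
n = 0.84 × (1 − 0.77) / [ 0.77 × (1 − 0.84) ]
n = 0.1932 / 0.1232 ≈ 1.5682

1.57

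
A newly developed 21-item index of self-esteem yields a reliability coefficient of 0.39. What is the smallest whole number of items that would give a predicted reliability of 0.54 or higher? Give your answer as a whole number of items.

Invert Spearman-Brown to solve for n:
n = r*(1 − r) / [ r (1 − r*) ]
n = [0.54 × 0.61] / [0.39 × 0.46]
  = 0.3294 / 0.1794 = 1.8361
Items needed = n × 21 = 1.8361 × 21 ≈ 38.56 → round up to 39

39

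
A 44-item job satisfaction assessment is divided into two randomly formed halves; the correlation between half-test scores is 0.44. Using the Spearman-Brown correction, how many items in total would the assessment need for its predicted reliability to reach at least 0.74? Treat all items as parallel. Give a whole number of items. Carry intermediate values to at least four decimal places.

80

Corrected full-test reliability: r_full = 2 × 0.44 / (1 + 0.44) ≈ 0.6111
Solve Spearman-Brown for n: n = 0.74(1 − 0.6111) / [0.6111(1 − 0.74)] = 1.8113
Required items = 1.8113 × 44 = 79.70, so 80 items.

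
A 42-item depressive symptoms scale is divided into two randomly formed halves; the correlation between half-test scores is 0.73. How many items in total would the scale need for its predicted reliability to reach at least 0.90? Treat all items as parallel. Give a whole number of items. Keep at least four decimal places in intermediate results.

70

r_full = 2(0.73)/(1 + 0.73) = 0.8439
Solve Spearman-Brown for n: n = 0.90(1 − 0.8439) / [0.8439(1 − 0.90)] = 1.6648
Items = 1.6648 × 42 ≈ 69.92 → 70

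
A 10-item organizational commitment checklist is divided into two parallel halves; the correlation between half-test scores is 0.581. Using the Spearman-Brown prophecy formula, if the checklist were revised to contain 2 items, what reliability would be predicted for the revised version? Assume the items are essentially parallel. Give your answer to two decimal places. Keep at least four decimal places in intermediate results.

0.36

Full-test reliability from the split-half r: r_full = 2(0.581)/(1 + 0.581) = 0.7350
Length factor from 10 to 2 items: n = 2/10 = 0.2000
r_new = n·r_full / (1 + (n − 1)·r_full) = 0.1470 / 0.4120 ≈ 0.3568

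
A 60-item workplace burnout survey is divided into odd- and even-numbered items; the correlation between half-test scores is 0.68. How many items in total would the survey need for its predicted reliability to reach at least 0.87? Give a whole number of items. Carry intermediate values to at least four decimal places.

Corrected full-test reliability: r_full = 2 × 0.68 / (1 + 0.68) ≈ 0.8095
n = r_tgt(1 − r_full) / [r_full(1 − r_tgt)] = 0.87 × 0.1905 / (0.8095 × 0.13) ≈ 1.5749
Required items = 1.5749 × 60 = 94.49, so 95 items.

95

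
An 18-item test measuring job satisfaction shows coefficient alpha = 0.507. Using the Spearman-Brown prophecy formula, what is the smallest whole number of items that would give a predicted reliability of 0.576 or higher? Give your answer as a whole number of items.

Invert Spearman-Brown to solve for n:
n = r*(1 − r) / [ r (1 − r*) ]
n = [0.576 × 0.493] / [0.507 × 0.424]
  = 0.283968 / 0.214968 = 1.3210
Items needed = n × 18 = 1.3210 × 18 ≈ 23.78 → round up to 24

24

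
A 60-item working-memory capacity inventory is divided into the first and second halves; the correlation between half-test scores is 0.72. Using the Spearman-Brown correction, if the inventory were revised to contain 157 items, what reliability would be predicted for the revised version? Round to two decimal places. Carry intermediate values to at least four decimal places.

0.93

Full-test reliability from the split-half r: r_full = 2(0.72)/(1 + 0.72) = 0.8372
Length factor from 60 to 157 items: n = 157/60 = 2.6167
r_new = n·r_full / (1 + (n − 1)·r_full) = 2.1907 / 2.3535 ≈ 0.9308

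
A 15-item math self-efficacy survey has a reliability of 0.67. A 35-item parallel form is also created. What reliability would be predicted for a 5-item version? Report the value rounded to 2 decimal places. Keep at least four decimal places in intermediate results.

0.40

Only the ratio of lengths matters: n = 5/15 = 0.3333
r_{5} = n·r / (1 + (n − 1)·r) = 0.2233 / 0.5533 ≈ 0.4036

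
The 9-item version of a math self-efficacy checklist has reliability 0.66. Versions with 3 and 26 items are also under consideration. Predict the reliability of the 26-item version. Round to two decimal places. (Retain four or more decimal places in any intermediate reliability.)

Only the ratio of lengths matters: n = 26/9 = 2.8889
r_{26} = n·r / (1 + (n − 1)·r) = 1.9067 / 2.2467 ≈ 0.8487

0.85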